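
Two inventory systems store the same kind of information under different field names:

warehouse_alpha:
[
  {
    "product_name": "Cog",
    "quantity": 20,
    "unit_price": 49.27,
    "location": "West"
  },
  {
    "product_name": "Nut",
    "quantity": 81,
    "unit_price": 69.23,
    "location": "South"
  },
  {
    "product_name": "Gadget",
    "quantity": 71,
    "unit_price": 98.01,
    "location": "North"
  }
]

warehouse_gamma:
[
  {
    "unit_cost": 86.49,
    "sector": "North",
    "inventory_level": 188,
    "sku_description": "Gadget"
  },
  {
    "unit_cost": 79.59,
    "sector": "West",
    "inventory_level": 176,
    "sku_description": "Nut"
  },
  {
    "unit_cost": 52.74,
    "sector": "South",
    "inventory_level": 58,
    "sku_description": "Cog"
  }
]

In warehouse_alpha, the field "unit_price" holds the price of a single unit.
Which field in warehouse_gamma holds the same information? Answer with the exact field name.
unit_cost

In warehouse_alpha, "unit_price" holds the price of a single unit.
The fields in warehouse_gamma are: "unit_cost", "sector", "inventory_level", "sku_description".
"unit_cost" is the match: the name refers to the same concept and its values are decimal currency amounts (e.g. 86.49, 79.59).
The other fields ("sector", "inventory_level", "sku_description") hold different kinds of data.

So "unit_price" in warehouse_alpha corresponds to "unit_cost" in warehouse_gamma.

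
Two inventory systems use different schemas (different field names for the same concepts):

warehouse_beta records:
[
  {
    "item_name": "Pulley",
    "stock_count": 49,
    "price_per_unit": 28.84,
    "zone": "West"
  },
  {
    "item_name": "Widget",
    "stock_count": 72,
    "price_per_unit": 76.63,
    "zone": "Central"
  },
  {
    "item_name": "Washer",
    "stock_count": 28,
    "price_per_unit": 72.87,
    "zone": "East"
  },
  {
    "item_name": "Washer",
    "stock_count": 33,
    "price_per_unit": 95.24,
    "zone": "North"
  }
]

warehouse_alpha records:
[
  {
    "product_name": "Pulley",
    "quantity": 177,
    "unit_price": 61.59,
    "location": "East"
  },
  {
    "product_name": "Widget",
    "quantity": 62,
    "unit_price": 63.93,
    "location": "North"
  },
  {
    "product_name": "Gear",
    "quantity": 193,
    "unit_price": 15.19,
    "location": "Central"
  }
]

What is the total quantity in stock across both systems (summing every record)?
614

To reconcile these schemas, identify the field holding the quantity in stock in each system:
1. In warehouse_beta it is "stock_count"
2. In warehouse_alpha it is "quantity"

From warehouse_beta: 49 + 72 + 28 + 33 = 182
From warehouse_alpha: 177 + 62 + 193 = 432

Total: 182 + 432 = 614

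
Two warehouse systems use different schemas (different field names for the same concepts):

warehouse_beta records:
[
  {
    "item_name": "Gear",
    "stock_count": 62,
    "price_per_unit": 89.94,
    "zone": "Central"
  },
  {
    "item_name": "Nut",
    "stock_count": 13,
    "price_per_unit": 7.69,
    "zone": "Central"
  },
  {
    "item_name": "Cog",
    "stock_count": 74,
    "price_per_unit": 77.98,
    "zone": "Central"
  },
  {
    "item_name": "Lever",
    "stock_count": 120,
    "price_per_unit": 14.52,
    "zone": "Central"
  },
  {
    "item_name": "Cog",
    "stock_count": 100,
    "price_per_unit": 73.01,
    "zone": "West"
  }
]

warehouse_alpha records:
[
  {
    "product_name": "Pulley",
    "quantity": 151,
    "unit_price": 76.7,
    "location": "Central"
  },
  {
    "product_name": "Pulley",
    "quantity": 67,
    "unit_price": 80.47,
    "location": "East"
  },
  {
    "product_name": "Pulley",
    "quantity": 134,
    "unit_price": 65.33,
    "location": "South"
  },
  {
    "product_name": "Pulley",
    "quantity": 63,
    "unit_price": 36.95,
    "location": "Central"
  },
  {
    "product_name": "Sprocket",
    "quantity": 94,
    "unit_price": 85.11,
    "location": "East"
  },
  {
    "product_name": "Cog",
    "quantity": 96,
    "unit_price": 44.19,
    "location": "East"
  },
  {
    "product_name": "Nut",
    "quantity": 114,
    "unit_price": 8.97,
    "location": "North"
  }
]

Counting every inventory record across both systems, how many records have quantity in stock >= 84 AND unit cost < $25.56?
2

Schema mappings:
- "stock_count" (warehouse_beta) = "quantity" (warehouse_alpha) = quantity
- "price_per_unit" (warehouse_beta) = "unit_price" (warehouse_alpha) = unit cost

Records meeting both conditions in warehouse_beta: 1
Records meeting both conditions in warehouse_alpha: 1

Total: 1 + 1 = 2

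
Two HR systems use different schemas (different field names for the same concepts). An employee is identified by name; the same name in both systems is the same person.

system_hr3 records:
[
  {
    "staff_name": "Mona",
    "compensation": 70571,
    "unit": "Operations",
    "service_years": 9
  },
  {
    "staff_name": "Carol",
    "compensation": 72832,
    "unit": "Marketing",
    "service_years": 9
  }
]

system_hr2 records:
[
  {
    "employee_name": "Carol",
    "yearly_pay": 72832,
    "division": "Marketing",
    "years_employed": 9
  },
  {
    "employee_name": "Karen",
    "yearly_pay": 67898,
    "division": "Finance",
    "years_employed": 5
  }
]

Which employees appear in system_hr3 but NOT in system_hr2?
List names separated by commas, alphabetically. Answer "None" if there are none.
Mona

Schema mapping: "staff_name" (system_hr3) = "employee_name" (system_hr2) = employee name

Names in system_hr3: ['Carol', 'Mona']
Names in system_hr2: ['Carol', 'Karen']

In system_hr3 but not system_hr2: ['Mona']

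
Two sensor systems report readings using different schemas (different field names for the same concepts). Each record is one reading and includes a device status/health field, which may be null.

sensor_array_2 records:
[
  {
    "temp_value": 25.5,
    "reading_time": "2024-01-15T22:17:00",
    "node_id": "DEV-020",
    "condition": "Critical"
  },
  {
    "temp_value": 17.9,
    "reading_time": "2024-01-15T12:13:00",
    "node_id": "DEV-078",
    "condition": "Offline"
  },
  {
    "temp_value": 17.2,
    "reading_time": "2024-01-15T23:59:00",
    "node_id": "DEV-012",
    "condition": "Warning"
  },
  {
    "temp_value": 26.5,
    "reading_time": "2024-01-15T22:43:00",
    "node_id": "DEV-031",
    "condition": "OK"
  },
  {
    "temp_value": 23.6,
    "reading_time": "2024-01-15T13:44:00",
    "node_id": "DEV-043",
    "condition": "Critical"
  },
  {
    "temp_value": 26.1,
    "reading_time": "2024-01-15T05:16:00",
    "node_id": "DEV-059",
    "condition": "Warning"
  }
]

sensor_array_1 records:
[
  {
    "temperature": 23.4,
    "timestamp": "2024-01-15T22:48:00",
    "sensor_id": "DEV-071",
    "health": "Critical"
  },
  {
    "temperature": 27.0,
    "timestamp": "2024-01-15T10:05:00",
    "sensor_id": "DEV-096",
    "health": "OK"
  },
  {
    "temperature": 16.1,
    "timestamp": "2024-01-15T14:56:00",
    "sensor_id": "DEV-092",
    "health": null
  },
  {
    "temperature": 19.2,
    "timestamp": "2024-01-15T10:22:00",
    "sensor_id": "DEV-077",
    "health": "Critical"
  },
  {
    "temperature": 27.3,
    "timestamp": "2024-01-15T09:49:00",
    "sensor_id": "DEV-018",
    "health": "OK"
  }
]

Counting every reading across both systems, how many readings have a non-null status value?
10

Schema mapping: "condition" (sensor_array_2) = "health" (sensor_array_1) = status

Non-null in sensor_array_2: 6
Non-null in sensor_array_1: 4

Total non-null: 6 + 4 = 10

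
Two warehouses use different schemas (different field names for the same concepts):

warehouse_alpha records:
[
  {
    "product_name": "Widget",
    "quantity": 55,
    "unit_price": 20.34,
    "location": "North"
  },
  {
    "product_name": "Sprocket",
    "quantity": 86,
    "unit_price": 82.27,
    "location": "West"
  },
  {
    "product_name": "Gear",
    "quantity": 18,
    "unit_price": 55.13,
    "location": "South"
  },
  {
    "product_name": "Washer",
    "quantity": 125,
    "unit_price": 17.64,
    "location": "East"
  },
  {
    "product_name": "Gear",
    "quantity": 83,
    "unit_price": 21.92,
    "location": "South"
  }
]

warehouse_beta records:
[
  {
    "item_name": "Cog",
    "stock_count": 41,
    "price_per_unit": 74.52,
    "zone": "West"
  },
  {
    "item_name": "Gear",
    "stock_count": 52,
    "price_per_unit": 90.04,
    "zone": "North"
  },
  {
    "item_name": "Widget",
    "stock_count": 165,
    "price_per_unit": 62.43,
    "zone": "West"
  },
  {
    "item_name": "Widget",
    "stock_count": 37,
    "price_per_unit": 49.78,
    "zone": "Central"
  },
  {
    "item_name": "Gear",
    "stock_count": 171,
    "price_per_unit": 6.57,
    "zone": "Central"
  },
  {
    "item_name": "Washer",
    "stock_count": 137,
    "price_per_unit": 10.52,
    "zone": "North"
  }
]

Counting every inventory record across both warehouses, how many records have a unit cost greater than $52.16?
5

Schema mapping: "unit_price" (warehouse_alpha) = "price_per_unit" (warehouse_beta) = unit cost

Records > $52.16 in warehouse_alpha: 2
Records > $52.16 in warehouse_beta: 3

Total count: 2 + 3 = 5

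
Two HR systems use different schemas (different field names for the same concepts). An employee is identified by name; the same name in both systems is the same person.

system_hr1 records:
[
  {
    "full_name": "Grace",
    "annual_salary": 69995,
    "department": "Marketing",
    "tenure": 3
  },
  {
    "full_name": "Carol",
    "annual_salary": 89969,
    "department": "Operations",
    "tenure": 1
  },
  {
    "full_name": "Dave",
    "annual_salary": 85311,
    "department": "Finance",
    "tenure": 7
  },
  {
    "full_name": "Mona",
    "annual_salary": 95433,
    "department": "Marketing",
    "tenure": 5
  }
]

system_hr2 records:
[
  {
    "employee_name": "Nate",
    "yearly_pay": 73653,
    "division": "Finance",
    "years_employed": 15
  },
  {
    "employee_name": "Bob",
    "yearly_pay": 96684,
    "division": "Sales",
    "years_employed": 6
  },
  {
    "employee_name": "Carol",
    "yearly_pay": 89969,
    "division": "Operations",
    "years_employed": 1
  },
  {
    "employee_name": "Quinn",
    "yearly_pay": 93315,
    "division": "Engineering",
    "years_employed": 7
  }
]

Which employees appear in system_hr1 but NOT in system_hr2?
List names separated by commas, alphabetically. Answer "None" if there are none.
Dave, Grace, Mona

Schema mapping: "full_name" (system_hr1) = "employee_name" (system_hr2) = employee name

Names in system_hr1: ['Carol', 'Dave', 'Grace', 'Mona']
Names in system_hr2: ['Bob', 'Carol', 'Nate', 'Quinn']

In system_hr1 but not system_hr2: ['Dave', 'Grace', 'Mona']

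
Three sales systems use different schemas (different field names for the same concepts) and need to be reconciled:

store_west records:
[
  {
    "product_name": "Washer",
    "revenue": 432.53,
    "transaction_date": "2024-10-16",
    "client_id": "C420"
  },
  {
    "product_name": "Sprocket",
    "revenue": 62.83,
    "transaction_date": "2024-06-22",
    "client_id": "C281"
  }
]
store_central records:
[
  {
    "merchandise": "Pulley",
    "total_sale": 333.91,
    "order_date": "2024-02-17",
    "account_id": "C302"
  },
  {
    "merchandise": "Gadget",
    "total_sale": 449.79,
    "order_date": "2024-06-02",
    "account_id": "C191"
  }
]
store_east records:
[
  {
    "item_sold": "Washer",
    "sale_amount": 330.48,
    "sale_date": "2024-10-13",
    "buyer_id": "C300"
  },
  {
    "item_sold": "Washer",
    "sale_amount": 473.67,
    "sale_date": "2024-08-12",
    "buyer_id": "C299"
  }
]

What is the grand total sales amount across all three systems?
2083.21

Schema reconciliation - all amount fields map to sale amount:

store_west (revenue): 495.36
store_central (total_sale): 783.7
store_east (sale_amount): 804.15

Grand total: 2083.21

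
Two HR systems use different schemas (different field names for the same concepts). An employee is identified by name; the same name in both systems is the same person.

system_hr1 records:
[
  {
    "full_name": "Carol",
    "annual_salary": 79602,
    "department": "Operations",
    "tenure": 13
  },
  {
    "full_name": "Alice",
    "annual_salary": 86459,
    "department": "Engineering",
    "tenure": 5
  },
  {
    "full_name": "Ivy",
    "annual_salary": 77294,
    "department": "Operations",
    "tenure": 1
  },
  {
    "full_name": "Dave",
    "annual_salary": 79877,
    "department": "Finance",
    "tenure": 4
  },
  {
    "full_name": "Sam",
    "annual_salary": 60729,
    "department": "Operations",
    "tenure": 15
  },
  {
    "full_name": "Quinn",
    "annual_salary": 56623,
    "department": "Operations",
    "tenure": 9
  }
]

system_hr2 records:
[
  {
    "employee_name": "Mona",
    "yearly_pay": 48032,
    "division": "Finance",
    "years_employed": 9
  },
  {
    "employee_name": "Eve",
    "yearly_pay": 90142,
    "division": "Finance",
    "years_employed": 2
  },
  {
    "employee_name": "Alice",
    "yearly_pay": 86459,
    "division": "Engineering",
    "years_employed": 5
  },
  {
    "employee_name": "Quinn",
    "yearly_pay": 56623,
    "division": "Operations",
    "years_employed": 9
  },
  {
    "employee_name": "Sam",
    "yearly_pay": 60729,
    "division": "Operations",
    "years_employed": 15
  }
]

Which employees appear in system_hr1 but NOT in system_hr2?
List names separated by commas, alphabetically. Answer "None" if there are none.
Carol, Dave, Ivy

Schema mapping: "full_name" (system_hr1) = "employee_name" (system_hr2) = employee name

Names in system_hr1: ['Alice', 'Carol', 'Dave', 'Ivy', 'Quinn', 'Sam']
Names in system_hr2: ['Alice', 'Eve', 'Mona', 'Quinn', 'Sam']

In system_hr1 but not system_hr2: ['Carol', 'Dave', 'Ivy']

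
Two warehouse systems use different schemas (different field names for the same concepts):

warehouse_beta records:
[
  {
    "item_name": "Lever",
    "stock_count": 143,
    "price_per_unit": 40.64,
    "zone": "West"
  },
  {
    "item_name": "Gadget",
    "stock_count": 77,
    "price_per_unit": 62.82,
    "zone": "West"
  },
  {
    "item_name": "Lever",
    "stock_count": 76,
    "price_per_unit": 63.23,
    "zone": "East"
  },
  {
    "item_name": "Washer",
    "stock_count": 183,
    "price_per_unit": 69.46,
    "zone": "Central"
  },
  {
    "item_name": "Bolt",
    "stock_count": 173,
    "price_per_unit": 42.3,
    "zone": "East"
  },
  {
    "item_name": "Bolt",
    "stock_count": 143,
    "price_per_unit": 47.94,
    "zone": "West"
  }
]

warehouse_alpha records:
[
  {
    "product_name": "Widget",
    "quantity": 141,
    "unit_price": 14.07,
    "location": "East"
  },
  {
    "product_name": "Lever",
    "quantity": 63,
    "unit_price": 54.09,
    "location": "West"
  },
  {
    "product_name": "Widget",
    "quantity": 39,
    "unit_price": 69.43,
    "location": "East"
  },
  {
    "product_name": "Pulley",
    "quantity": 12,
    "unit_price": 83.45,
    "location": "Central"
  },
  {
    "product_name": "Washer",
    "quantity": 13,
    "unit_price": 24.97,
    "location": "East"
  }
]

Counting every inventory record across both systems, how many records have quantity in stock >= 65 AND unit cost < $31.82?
1

Schema mappings:
- "stock_count" (warehouse_beta) = "quantity" (warehouse_alpha) = quantity
- "price_per_unit" (warehouse_beta) = "unit_price" (warehouse_alpha) = unit cost

Records meeting both conditions in warehouse_beta: 0
Records meeting both conditions in warehouse_alpha: 1

Total: 0 + 1 = 1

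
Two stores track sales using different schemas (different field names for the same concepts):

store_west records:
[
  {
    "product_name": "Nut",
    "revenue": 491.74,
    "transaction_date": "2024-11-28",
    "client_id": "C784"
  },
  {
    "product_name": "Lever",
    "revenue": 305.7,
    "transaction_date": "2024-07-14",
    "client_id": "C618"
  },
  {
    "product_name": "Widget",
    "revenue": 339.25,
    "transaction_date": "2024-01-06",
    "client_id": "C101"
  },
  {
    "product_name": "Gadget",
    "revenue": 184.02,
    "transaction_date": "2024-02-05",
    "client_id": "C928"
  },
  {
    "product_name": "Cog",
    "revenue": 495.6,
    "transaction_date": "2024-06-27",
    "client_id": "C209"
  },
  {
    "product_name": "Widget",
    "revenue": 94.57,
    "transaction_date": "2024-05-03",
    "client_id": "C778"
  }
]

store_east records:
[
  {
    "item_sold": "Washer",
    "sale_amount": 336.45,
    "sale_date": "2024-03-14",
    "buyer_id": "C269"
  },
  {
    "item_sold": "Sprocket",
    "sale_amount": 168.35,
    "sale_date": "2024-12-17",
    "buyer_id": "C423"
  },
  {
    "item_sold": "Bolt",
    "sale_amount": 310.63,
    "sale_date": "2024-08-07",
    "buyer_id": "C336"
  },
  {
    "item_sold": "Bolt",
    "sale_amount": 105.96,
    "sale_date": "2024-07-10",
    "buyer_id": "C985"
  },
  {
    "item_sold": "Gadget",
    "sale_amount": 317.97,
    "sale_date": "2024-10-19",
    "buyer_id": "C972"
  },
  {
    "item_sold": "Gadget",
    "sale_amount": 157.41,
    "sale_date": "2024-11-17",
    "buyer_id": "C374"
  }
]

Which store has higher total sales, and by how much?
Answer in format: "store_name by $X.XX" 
store_west by $514.11

Schema mapping: "revenue" (store_west) = "sale_amount" (store_east) = sale amount

Total for store_west: 1910.88
Total for store_east: 1396.77

Difference: |1910.88 - 1396.77| = 514.11
store_west has higher sales by $514.11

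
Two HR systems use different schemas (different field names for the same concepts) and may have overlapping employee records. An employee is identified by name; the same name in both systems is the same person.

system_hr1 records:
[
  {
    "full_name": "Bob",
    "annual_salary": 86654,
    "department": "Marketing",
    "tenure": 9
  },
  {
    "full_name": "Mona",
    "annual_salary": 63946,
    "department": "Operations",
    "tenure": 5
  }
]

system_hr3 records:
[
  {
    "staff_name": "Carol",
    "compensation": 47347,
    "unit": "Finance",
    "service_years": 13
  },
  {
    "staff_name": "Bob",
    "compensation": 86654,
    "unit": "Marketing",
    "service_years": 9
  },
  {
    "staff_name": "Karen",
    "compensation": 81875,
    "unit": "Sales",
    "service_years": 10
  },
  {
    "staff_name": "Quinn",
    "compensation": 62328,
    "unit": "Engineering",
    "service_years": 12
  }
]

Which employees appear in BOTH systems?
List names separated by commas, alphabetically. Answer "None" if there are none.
Bob

Schema mapping: "full_name" (system_hr1) = "staff_name" (system_hr3) = employee name

Names in system_hr1: ['Bob', 'Mona']
Names in system_hr3: ['Bob', 'Carol', 'Karen', 'Quinn']

Intersection: ['Bob']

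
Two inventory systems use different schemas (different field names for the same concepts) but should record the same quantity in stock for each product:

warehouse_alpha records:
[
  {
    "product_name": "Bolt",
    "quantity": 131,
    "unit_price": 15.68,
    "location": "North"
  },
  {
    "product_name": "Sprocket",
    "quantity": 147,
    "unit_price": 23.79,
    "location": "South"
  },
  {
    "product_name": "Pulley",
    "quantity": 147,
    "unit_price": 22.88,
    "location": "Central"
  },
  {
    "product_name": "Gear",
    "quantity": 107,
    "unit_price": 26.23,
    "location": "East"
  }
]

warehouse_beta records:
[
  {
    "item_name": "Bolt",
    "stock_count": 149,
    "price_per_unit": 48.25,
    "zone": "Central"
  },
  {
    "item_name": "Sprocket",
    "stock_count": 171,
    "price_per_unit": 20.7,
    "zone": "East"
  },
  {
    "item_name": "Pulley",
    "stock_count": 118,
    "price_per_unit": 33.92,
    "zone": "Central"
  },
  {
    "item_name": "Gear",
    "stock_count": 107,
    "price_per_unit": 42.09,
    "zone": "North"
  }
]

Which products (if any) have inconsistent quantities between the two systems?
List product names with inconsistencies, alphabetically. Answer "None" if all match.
Bolt, Pulley, Sprocket

Schema mappings:
- "product_name" (warehouse_alpha) = "item_name" (warehouse_beta) = product name
- "quantity" (warehouse_alpha) = "stock_count" (warehouse_beta) = quantity

Comparison:
  Bolt: 131 vs 149 - MISMATCH
  Sprocket: 147 vs 171 - MISMATCH
  Pulley: 147 vs 118 - MISMATCH
  Gear: 107 vs 107 - MATCH

Products with inconsistencies: Bolt, Pulley, Sprocket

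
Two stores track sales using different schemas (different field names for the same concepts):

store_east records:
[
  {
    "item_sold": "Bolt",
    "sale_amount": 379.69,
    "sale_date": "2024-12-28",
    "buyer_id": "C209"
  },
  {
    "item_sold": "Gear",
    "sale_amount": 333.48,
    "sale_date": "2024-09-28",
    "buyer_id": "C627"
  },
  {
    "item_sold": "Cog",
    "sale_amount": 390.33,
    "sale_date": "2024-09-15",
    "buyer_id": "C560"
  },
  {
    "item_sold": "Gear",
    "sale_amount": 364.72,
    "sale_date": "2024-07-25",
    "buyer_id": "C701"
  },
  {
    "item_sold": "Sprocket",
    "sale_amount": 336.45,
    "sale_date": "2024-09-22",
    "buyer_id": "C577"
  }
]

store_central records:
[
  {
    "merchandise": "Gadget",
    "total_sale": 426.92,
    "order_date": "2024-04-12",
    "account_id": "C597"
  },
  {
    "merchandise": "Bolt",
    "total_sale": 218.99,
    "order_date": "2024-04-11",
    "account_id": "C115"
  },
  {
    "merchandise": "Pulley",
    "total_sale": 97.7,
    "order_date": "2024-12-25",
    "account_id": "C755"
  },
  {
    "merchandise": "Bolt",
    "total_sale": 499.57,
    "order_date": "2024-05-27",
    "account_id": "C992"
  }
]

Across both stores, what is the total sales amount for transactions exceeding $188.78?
2950.15

Schema mapping: "sale_amount" (store_east) = "total_sale" (store_central) = sale amount

Sum of sales > $188.78 in store_east: 1804.67
Sum of sales > $188.78 in store_central: 1145.48

Total: 1804.67 + 1145.48 = 2950.15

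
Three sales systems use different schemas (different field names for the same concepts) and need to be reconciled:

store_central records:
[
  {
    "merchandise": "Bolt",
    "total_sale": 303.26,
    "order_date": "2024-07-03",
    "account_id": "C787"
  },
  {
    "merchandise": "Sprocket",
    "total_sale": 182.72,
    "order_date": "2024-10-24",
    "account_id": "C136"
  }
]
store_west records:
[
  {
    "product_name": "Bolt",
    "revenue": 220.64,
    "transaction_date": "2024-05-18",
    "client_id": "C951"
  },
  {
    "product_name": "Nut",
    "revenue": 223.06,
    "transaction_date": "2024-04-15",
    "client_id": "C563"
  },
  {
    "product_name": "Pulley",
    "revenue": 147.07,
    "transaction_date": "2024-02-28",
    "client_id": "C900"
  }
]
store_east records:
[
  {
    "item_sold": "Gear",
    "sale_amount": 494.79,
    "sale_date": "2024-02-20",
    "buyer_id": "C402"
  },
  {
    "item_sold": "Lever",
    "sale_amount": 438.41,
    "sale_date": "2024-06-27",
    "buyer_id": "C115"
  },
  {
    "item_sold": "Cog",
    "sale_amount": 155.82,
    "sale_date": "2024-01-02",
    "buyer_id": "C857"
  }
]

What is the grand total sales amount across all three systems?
2165.77

Schema reconciliation - all amount fields map to sale amount:

store_central (total_sale): 485.98
store_west (revenue): 590.77
store_east (sale_amount): 1089.02

Grand total: 2165.77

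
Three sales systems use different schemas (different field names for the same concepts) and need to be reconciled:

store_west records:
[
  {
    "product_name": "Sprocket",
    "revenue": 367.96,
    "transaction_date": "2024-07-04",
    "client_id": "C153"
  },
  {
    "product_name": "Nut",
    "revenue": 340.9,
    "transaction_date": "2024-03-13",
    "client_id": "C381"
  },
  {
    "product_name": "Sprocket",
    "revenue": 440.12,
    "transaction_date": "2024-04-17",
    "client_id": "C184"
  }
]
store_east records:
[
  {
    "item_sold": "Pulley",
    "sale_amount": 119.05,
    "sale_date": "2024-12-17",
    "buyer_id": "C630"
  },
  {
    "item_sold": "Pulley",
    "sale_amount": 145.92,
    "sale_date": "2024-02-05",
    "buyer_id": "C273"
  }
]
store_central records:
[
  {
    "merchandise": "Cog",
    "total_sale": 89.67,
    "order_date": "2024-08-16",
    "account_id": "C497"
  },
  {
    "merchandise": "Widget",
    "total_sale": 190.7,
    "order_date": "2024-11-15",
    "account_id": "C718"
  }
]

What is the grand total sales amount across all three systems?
1694.32

Schema reconciliation - all amount fields map to sale amount:

store_west (revenue): 1148.98
store_east (sale_amount): 264.97
store_central (total_sale): 280.37

Grand total: 1694.32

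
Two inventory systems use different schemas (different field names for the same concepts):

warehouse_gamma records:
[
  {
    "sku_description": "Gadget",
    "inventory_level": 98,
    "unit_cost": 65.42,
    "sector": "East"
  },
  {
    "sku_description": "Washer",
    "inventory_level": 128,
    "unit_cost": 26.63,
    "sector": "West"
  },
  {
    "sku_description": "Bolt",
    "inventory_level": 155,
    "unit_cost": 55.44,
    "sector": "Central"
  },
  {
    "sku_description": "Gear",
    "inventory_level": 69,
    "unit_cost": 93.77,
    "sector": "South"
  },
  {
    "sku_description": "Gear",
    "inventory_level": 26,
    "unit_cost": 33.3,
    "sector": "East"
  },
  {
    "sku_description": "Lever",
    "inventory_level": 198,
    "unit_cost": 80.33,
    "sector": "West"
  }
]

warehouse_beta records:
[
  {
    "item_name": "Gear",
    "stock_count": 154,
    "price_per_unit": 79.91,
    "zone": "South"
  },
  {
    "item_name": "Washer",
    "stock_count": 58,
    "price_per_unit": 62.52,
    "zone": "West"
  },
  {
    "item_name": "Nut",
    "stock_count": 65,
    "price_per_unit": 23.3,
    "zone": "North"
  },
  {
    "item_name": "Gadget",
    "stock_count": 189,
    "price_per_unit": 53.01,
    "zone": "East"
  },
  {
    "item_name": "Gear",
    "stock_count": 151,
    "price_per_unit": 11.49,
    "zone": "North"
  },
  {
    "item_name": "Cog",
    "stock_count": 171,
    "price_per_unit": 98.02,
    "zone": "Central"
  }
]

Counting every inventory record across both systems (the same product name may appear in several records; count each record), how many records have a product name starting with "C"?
1

Schema mapping: "sku_description" (warehouse_gamma) = "item_name" (warehouse_beta) = product name

Records with product name starting with "C" in warehouse_gamma: 0
Records with product name starting with "C" in warehouse_beta: 1

Total: 0 + 1 = 1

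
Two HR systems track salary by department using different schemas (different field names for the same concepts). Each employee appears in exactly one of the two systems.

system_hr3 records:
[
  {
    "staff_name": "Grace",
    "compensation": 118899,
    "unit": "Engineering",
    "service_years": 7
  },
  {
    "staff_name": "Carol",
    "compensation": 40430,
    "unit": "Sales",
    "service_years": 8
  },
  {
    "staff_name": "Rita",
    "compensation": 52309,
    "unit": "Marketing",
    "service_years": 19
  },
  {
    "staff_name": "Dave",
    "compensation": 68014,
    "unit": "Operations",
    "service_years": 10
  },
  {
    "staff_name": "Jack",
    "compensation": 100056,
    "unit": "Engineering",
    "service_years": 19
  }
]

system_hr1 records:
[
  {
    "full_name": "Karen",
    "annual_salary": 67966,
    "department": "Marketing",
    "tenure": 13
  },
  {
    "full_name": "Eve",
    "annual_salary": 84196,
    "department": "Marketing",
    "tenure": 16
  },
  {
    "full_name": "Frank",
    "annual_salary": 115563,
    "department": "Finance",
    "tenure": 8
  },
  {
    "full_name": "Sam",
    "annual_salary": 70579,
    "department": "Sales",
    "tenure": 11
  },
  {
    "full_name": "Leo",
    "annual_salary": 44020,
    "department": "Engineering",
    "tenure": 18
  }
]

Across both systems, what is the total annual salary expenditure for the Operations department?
68014

Schema mappings:
- "unit" (system_hr3) = "department" (system_hr1) = department
- "compensation" (system_hr3) = "annual_salary" (system_hr1) = salary

Operations salaries from system_hr3: 68014
Operations salaries from system_hr1: 0

Total: 68014 + 0 = 68014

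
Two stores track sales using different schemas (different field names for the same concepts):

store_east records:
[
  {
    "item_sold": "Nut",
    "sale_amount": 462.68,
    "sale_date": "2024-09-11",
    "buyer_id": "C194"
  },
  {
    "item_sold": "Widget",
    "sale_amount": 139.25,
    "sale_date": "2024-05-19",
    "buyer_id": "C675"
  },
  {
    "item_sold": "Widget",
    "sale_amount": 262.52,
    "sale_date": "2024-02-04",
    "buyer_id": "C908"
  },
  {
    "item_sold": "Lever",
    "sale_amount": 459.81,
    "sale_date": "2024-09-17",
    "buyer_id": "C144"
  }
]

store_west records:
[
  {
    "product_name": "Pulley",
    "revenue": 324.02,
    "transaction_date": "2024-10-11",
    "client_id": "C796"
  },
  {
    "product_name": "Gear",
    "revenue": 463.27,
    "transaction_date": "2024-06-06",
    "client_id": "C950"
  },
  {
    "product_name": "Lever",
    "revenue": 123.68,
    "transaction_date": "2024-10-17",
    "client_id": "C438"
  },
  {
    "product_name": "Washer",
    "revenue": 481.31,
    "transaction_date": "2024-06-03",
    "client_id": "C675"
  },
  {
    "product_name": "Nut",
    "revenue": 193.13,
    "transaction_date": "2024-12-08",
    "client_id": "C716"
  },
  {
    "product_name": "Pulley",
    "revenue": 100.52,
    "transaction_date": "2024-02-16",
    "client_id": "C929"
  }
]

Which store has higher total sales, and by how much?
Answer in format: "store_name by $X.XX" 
store_west by $361.67

Schema mapping: "sale_amount" (store_east) = "revenue" (store_west) = sale amount

Total for store_east: 1324.26
Total for store_west: 1685.93

Difference: |1324.26 - 1685.93| = 361.67
store_west has higher sales by $361.67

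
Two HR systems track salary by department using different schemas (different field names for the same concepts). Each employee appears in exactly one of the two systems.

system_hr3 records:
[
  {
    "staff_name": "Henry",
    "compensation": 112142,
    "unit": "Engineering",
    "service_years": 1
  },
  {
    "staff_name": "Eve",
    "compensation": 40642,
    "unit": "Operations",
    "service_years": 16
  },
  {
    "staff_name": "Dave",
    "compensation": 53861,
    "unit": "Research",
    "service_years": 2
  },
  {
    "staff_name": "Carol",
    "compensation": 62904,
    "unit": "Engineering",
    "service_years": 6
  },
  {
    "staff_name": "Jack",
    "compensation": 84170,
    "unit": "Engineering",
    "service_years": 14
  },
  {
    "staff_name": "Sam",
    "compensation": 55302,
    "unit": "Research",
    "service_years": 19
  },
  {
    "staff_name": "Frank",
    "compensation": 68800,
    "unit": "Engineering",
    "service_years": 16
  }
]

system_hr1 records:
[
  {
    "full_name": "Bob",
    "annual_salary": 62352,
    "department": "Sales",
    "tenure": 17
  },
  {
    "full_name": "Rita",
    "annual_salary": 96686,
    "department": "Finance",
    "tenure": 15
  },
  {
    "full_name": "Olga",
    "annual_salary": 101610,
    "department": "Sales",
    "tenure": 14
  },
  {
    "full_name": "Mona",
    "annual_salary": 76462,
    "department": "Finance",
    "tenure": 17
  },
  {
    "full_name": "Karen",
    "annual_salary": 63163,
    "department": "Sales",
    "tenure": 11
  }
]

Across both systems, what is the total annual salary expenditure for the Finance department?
173148

Schema mappings:
- "unit" (system_hr3) = "department" (system_hr1) = department
- "compensation" (system_hr3) = "annual_salary" (system_hr1) = salary

Finance salaries from system_hr3: 0
Finance salaries from system_hr1: 173148

Total: 0 + 173148 = 173148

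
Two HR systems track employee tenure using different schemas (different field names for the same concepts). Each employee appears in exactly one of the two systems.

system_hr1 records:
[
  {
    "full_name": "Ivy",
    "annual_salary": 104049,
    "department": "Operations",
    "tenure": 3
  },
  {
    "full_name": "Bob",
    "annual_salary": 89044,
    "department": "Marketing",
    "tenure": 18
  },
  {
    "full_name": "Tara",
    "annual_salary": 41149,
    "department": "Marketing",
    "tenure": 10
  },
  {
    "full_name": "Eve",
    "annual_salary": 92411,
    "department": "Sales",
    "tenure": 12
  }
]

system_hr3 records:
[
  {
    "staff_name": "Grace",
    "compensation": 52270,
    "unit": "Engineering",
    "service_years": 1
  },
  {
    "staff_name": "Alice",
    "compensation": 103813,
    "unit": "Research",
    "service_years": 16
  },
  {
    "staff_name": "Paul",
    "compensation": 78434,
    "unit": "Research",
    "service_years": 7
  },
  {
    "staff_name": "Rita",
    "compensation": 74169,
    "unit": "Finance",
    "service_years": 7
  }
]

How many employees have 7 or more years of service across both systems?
6

Reconcile schemas: "tenure" (system_hr1) = "service_years" (system_hr3) = years of service

From system_hr1: 3 employees with >= 7 years
From system_hr3: 3 employees with >= 7 years

Total: 3 + 3 = 6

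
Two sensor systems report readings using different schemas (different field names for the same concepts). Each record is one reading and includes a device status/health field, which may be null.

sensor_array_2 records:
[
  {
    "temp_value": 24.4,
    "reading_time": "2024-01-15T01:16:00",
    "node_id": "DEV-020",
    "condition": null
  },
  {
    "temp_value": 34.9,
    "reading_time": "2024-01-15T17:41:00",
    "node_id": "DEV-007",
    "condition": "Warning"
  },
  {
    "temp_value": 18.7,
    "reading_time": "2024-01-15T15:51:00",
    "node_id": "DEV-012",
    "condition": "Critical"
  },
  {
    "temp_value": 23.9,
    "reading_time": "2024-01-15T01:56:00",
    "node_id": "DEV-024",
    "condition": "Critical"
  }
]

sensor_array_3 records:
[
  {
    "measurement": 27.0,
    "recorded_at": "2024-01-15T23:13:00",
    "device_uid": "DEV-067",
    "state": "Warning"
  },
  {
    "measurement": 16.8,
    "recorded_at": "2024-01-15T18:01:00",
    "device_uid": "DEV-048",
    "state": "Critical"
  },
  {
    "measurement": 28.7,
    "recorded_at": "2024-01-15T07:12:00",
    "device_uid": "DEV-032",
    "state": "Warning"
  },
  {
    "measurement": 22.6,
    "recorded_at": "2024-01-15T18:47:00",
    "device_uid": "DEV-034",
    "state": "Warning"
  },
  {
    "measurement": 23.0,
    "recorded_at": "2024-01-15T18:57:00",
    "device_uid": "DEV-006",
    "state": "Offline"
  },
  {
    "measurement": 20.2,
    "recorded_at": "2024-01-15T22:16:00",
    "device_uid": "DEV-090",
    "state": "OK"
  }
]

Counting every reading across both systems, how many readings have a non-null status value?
9

Schema mapping: "condition" (sensor_array_2) = "state" (sensor_array_3) = status

Non-null in sensor_array_2: 3
Non-null in sensor_array_3: 6

Total non-null: 3 + 6 = 9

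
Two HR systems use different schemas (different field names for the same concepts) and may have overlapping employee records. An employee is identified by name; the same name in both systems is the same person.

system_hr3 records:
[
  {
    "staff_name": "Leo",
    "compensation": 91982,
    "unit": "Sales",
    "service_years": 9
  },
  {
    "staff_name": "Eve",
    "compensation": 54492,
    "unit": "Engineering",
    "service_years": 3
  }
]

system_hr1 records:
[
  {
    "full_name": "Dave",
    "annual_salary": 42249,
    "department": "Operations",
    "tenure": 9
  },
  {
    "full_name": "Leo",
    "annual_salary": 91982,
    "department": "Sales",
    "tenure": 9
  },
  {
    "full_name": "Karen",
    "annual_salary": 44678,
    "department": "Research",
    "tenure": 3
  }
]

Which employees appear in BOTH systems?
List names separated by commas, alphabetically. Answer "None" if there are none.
Leo

Schema mapping: "staff_name" (system_hr3) = "full_name" (system_hr1) = employee name

Names in system_hr3: ['Eve', 'Leo']
Names in system_hr1: ['Dave', 'Karen', 'Leo']

Intersection: ['Leo']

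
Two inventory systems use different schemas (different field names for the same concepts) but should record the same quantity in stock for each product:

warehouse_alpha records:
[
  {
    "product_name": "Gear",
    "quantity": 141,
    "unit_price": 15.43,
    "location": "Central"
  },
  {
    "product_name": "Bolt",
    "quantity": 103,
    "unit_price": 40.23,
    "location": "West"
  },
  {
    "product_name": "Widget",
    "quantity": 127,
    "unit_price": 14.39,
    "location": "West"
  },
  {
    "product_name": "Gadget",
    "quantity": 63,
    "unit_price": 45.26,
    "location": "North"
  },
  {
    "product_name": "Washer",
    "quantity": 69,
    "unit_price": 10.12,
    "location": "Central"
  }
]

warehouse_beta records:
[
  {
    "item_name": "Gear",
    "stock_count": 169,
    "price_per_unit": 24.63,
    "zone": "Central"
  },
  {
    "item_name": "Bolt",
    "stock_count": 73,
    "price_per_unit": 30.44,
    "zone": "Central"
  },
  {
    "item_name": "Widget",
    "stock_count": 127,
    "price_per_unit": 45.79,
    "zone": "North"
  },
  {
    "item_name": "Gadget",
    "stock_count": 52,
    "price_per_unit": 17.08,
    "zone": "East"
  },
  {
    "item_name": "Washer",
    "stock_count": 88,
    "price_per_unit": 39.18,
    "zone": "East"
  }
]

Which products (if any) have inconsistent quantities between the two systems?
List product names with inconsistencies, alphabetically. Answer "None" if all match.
Bolt, Gadget, Gear, Washer

Schema mappings:
- "product_name" (warehouse_alpha) = "item_name" (warehouse_beta) = product name
- "quantity" (warehouse_alpha) = "stock_count" (warehouse_beta) = quantity

Comparison:
  Gear: 141 vs 169 - MISMATCH
  Bolt: 103 vs 73 - MISMATCH
  Widget: 127 vs 127 - MATCH
  Gadget: 63 vs 52 - MISMATCH
  Washer: 69 vs 88 - MISMATCH

Products with inconsistencies: Bolt, Gadget, Gear, Washer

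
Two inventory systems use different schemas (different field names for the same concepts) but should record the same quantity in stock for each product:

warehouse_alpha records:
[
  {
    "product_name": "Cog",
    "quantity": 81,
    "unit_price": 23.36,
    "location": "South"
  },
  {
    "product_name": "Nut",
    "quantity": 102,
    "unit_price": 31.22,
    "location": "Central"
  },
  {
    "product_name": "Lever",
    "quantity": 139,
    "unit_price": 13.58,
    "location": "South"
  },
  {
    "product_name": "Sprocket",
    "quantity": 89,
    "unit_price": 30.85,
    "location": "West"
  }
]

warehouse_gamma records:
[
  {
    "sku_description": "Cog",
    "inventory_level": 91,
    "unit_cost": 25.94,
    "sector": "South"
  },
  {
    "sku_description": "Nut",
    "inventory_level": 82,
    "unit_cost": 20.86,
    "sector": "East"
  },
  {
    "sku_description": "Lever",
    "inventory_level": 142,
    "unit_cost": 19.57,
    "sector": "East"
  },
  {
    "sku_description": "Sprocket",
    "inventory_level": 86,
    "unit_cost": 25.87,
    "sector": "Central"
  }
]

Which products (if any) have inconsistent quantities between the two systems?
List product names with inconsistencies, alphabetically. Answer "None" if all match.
Cog, Lever, Nut, Sprocket

Schema mappings:
- "product_name" (warehouse_alpha) = "sku_description" (warehouse_gamma) = product name
- "quantity" (warehouse_alpha) = "inventory_level" (warehouse_gamma) = quantity

Comparison:
  Cog: 81 vs 91 - MISMATCH
  Nut: 102 vs 82 - MISMATCH
  Lever: 139 vs 142 - MISMATCH
  Sprocket: 89 vs 86 - MISMATCH

Products with inconsistencies: Cog, Lever, Nut, Sprocket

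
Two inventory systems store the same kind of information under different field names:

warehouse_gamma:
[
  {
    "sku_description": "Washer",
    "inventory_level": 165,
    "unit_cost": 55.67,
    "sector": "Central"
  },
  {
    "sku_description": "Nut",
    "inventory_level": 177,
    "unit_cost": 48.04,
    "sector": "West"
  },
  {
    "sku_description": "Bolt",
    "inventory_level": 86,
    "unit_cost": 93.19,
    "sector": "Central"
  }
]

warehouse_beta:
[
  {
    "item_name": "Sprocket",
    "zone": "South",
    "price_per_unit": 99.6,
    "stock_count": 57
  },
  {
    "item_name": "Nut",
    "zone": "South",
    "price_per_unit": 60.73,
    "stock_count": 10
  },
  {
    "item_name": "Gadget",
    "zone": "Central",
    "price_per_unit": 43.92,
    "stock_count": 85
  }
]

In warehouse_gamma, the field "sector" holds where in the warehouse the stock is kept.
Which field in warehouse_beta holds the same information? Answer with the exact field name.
zone

In warehouse_gamma, "sector" holds where in the warehouse the stock is kept.
The fields in warehouse_beta are: "item_name", "zone", "price_per_unit", "stock_count".
"zone" is the match: the name refers to the same concept and its values are area labels (e.g. 'Central', 'South').
The other fields ("item_name", "price_per_unit", "stock_count") hold different kinds of data.

So "sector" in warehouse_gamma corresponds to "zone" in warehouse_beta.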